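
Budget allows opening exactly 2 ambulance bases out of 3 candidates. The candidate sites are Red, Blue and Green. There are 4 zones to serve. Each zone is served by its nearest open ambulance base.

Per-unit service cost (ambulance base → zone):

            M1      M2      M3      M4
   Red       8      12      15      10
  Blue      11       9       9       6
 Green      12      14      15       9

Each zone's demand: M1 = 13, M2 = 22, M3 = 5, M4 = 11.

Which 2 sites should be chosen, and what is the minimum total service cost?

With exactly 2 open, each zone uses its cheapest among the chosen.
{Red, Blue}: M1→Red 8·13=104, M2→Blue 9·22=198, M3→Blue 9·5=45, M4→Blue 6·11=66. Service cost 413.
{Blue, Green}: service cost 452
{Red, Green}: service cost 542
Among all 3 size-2 choices, {Red, Blue} is lowest.

Choose Red and Blue; total service cost 413.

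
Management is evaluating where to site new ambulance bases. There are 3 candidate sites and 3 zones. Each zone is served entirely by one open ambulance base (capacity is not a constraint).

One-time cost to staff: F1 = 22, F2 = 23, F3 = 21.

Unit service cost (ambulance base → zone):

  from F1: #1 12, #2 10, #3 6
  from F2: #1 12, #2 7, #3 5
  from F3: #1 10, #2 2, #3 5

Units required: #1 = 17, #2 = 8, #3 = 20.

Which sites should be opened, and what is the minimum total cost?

Open F3 only; minimum total cost 307.

For any fixed open set, each zone goes to its cheapest open site; total = fixed + service.
{F3}: #1→F3 10·17=170, #2→F3 2·8=16, #3→F3 5·20=100. Service 286; fixed 21; total 307.
{F1, F3}: service 286 + fixed 43 = 329
{F2, F3}: service 286 + fixed 44 = 330
{F1, F2, F3}: #1→F3 10·17=170, #2→F3 2·8=16, #3→F2 5·20=100. Service 286; fixed 66; total 352.
(All 7 nonempty subsets were checked; F3 only is lowest.)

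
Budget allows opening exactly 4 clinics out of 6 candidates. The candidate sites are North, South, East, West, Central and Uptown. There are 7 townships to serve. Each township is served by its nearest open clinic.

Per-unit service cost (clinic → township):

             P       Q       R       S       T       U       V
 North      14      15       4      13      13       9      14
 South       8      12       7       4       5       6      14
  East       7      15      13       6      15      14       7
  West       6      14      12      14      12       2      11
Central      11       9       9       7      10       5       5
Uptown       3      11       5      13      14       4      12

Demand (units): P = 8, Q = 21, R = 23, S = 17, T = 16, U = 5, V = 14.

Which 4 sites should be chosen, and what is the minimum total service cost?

Choose North, South, Central and Uptown; total service cost 543.

With exactly 4 open, each township uses its cheapest among the chosen.
{North, South, Central, Uptown}: P→Uptown 3·8=24, Q→Central 9·21=189, R→North 4·23=92, S→South 4·17=68, T→South 5·16=80, U→Uptown 4·5=20, V→Central 5·14=70. Service cost 543.
{South, West, Central, Uptown}: service cost 556
{North, South, West, Central}: service cost 557
Among all 15 size-4 choices, {North, South, Central, Uptown} is lowest.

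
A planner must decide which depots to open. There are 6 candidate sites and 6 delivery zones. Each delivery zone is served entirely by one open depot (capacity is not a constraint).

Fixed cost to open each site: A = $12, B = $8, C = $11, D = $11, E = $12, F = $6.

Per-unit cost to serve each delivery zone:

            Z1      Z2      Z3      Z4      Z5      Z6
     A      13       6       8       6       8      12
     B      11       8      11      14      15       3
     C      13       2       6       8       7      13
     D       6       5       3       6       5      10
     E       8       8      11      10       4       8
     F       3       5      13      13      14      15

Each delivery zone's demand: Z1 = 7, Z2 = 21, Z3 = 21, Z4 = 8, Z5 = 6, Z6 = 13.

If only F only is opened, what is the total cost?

Total cost: 788

Each delivery zone is assigned to its cheapest site among the open ones.
{F}: Z1→F 3·7=21, Z2→F 5·21=105, Z3→F 13·21=273, Z4→F 13·8=104, Z5→F 14·6=84, Z6→F 15·13=195. Service 782; fixed 6; total 788.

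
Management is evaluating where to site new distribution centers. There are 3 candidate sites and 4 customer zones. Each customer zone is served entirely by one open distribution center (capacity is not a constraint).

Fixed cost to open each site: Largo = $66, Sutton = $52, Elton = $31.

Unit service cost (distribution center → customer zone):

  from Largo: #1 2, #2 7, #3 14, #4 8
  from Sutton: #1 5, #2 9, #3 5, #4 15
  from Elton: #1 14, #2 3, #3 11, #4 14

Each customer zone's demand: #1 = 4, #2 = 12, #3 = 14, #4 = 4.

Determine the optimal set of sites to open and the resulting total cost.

Open Sutton and Elton; minimum total cost 265.

For any fixed open set, each customer zone goes to its cheapest open site; total = fixed + service.
{Sutton, Elton}: #1→Sutton 5·4=20, #2→Elton 3·12=36, #3→Sutton 5·14=70, #4→Elton 14·4=56. Service 182; fixed 83; total 265.
{Largo, Sutton, Elton}: service 146 + fixed 149 = 295
{Sutton}: #1→Sutton 5·4=20, #2→Sutton 9·12=108, #3→Sutton 5·14=70, #4→Sutton 15·4=60. Service 258; fixed 52; total 310.
{Elton}: #1→Elton 14·4=56, #2→Elton 3·12=36, #3→Elton 11·14=154, #4→Elton 14·4=56. Service 302; fixed 31; total 333.
No other subset beats 265.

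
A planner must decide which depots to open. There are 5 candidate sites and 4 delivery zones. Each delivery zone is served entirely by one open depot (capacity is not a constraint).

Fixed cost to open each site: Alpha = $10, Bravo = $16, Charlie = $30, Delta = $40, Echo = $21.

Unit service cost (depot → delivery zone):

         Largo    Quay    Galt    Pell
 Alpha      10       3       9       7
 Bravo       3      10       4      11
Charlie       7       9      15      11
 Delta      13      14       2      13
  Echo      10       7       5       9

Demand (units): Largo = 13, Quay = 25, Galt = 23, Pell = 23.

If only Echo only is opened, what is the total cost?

Each delivery zone is assigned to its cheapest site among the open ones.
{Echo}: Largo→Echo 10·13=130, Quay→Echo 7·25=175, Galt→Echo 5·23=115, Pell→Echo 9·23=207. Service 627; fixed 21; total 648.

Total cost: 648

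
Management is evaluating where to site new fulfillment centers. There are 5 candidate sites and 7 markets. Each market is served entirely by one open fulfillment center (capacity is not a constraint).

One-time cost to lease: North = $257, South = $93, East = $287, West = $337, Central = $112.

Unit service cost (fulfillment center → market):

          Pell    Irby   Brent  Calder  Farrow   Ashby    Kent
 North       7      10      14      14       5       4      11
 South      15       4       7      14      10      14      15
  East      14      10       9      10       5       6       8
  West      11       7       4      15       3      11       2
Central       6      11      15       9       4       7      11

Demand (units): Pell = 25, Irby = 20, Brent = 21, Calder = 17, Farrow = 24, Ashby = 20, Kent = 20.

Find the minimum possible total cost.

Minimum total cost: 1191

For any fixed open set, each market goes to its cheapest open site; total = fixed + service.
{South, Central}: Pell→Central 6·25=150, Irby→South 4·20=80, Brent→South 7·21=147, Calder→Central 9·17=153, Farrow→Central 4·24=96, Ashby→Central 7·20=140, Kent→Central 11·20=220. Service 986; fixed 205; total 1191.
{West, Central}: Pell→Central 6·25=150, Irby→West 7·20=140, Brent→West 4·21=84, Calder→Central 9·17=153, Farrow→West 3·24=72, Ashby→Central 7·20=140, Kent→West 2·20=40. Service 779; fixed 449; total 1228.
{South, West, Central}: service 719 + fixed 542 = 1261
{North, South, East, West, Central}: Pell→Central 6·25=150, Irby→South 4·20=80, Brent→West 4·21=84, Calder→Central 9·17=153, Farrow→West 3·24=72, Ashby→North 4·20=80, Kent→West 2·20=40. Service 659; fixed 1086; total 1745.
No other subset beats 1191.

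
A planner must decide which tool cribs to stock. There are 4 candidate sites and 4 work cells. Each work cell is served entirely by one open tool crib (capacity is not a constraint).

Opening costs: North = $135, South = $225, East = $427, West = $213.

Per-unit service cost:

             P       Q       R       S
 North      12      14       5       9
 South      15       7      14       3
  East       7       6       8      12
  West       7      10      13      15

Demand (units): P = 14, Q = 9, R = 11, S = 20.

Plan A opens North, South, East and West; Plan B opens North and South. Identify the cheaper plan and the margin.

Plan A: {North, South, East, West}: P→East 7·14=98, Q→East 6·9=54, R→North 5·11=55, S→South 3·20=60. Service 267; fixed 1000; total 1267.
Plan B: {North, South}: P→North 12·14=168, Q→South 7·9=63, R→North 5·11=55, S→South 3·20=60. Service 346; fixed 360; total 706.
Difference: |1267 − 706| = 561.

Plan B is cheaper by 561.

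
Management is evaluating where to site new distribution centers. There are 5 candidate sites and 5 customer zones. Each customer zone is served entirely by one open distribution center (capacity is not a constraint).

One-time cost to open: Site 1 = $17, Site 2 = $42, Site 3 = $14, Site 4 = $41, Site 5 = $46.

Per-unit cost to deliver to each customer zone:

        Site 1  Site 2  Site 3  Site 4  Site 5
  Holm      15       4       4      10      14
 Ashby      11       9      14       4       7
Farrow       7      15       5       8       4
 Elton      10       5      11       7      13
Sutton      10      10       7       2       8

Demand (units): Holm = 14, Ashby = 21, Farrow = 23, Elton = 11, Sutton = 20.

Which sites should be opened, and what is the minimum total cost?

Open Site 3 and Site 4; minimum total cost 427.

For any fixed open set, each customer zone goes to its cheapest open site; total = fixed + service.
{Site 3, Site 4}: Holm→Site 3 4·14=56, Ashby→Site 4 4·21=84, Farrow→Site 3 5·23=115, Elton→Site 4 7·11=77, Sutton→Site 4 2·20=40. Service 372; fixed 55; total 427.
{Site 1, Site 3, Site 4}: service 372 + fixed 72 = 444
{Site 2, Site 3, Site 4}: Holm→Site 2 4·14=56, Ashby→Site 4 4·21=84, Farrow→Site 3 5·23=115, Elton→Site 2 5·11=55, Sutton→Site 4 2·20=40. Service 350; fixed 97; total 447.
{Site 1, Site 2, Site 3, Site 4, Site 5}: service 327 + fixed 160 = 487
No other subset beats 427.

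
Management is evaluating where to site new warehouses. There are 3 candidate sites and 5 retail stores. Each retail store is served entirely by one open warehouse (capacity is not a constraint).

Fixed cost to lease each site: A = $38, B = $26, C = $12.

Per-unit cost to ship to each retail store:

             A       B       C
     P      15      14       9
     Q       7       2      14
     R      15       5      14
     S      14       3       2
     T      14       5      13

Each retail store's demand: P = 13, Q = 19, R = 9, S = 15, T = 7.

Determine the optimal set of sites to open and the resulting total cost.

For any fixed open set, each retail store goes to its cheapest open site; total = fixed + service.
{B, C}: P→C 9·13=117, Q→B 2·19=38, R→B 5·9=45, S→C 2·15=30, T→B 5·7=35. Service 265; fixed 38; total 303.
{A, B, C}: service 265 + fixed 76 = 341
{B}: P→B 14·13=182, Q→B 2·19=38, R→B 5·9=45, S→B 3·15=45, T→B 5·7=35. Service 345; fixed 26; total 371.
{C}: service 630 + fixed 12 = 642
No other subset beats 303.

Open B and C; minimum total cost 303.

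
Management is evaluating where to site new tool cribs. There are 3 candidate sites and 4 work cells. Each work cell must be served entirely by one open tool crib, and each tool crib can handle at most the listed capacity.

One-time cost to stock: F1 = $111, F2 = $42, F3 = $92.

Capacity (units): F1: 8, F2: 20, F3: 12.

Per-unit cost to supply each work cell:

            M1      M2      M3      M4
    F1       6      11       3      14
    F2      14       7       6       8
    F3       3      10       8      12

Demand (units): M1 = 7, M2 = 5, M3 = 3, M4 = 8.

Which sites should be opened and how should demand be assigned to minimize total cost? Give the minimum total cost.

Minimum total cost: 272

Open {F2, F3}: M1→F3 3·7=21, M2→F2 7·5=35, M3→F2 6·3=18, M4→F2 8·8=64.
Loads: F2 carries 16/20, F3 carries 7/12. Service 138; fixed 134; total 272.
Next best feasible plan costs 278.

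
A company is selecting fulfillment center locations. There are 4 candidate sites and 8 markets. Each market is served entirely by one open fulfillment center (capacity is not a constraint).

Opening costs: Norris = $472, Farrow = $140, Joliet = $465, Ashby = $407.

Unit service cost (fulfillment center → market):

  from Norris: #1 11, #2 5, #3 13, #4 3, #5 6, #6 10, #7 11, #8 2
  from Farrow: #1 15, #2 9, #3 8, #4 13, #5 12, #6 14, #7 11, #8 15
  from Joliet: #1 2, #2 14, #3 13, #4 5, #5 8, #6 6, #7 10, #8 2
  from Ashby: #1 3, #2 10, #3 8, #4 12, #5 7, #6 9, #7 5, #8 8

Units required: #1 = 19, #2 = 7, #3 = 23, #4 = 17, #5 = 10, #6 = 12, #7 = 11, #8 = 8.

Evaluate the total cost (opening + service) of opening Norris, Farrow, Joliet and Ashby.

Each market is assigned to its cheapest site among the open ones.
{Norris, Farrow, Joliet, Ashby}: #1→Joliet 2·19=38, #2→Norris 5·7=35, #3→Farrow 8·23=184, #4→Norris 3·17=51, #5→Norris 6·10=60, #6→Joliet 6·12=72, #7→Ashby 5·11=55, #8→Norris 2·8=16. Service 511; fixed 1484; total 1995.

Total cost: 1995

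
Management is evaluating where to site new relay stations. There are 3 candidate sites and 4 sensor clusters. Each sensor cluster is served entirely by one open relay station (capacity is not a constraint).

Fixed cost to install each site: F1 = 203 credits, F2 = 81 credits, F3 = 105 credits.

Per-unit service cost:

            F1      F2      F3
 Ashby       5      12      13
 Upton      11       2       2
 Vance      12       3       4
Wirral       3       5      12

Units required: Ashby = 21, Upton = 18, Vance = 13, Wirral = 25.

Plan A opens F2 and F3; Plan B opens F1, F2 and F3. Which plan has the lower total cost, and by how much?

Plan A is cheaper by 6.

Plan A: {F2, F3}: Ashby→F2 12·21=252, Upton→F2 2·18=36, Vance→F2 3·13=39, Wirral→F2 5·25=125. Service 452; fixed 186; total 638.
Plan B: {F1, F2, F3}: Ashby→F1 5·21=105, Upton→F2 2·18=36, Vance→F2 3·13=39, Wirral→F1 3·25=75. Service 255; fixed 389; total 644.
Difference: |638 − 644| = 6.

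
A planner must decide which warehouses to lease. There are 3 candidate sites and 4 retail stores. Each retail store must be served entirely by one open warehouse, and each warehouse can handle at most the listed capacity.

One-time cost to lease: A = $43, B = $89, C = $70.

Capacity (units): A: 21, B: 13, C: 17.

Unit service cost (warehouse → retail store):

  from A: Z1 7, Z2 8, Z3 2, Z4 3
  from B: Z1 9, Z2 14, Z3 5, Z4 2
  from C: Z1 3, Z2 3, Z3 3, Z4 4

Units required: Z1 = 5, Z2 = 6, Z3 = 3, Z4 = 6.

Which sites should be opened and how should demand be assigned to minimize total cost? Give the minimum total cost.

Minimum total cost: 150

Open {A}: Z1→A 7·5=35, Z2→A 8·6=48, Z3→A 2·3=6, Z4→A 3·6=18.
Loads: A carries 20/21. Service 107; fixed 43; total 150.
Next best feasible plan costs 170.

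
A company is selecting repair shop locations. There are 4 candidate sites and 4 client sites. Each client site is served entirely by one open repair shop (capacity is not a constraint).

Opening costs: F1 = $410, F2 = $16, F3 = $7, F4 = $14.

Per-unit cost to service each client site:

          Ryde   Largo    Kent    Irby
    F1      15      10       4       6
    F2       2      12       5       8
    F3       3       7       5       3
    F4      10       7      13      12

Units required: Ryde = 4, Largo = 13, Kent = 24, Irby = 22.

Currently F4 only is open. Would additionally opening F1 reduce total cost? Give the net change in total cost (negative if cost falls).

Current service cost with {F4}: 707.
Adding F1: each client site re-picks its cheapest; new service cost 359, saving 348.
Extra fixed cost: 410. Net change = 410 − 348 = 62.
(Totals: 721 → 783.)

No — net change +62 (cost rises by 62).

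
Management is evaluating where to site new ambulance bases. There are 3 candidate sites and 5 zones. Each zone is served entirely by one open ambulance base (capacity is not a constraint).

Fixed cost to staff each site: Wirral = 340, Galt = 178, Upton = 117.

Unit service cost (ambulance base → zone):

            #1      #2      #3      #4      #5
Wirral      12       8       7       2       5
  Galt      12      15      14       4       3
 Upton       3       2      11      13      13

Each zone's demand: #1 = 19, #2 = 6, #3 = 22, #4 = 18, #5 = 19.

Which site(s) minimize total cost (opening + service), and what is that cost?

Open Galt and Upton; minimum total cost 735.

For any fixed open set, each zone goes to its cheapest open site; total = fixed + service.
{Galt, Upton}: #1→Upton 3·19=57, #2→Upton 2·6=12, #3→Upton 11·22=242, #4→Galt 4·18=72, #5→Galt 3·19=57. Service 440; fixed 295; total 735.
{Wirral, Upton}: #1→Upton 3·19=57, #2→Upton 2·6=12, #3→Wirral 7·22=154, #4→Wirral 2·18=36, #5→Wirral 5·19=95. Service 354; fixed 457; total 811.
{Wirral}: #1→Wirral 12·19=228, #2→Wirral 8·6=48, #3→Wirral 7·22=154, #4→Wirral 2·18=36, #5→Wirral 5·19=95. Service 561; fixed 340; total 901.
{Wirral, Galt, Upton}: service 316 + fixed 635 = 951
(All 7 nonempty subsets were checked; Galt and Upton is lowest.)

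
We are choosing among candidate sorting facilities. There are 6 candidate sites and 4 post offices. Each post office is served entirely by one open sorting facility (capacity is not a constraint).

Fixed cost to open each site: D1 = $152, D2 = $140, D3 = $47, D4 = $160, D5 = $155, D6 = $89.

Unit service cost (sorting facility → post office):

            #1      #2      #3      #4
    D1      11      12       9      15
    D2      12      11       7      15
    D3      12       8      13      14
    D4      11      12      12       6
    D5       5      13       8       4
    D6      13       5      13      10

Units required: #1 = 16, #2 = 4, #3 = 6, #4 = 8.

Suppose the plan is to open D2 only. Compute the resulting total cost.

Each post office is assigned to its cheapest site among the open ones.
{D2}: #1→D2 12·16=192, #2→D2 11·4=44, #3→D2 7·6=42, #4→D2 15·8=120. Service 398; fixed 140; total 538.

Total cost: 538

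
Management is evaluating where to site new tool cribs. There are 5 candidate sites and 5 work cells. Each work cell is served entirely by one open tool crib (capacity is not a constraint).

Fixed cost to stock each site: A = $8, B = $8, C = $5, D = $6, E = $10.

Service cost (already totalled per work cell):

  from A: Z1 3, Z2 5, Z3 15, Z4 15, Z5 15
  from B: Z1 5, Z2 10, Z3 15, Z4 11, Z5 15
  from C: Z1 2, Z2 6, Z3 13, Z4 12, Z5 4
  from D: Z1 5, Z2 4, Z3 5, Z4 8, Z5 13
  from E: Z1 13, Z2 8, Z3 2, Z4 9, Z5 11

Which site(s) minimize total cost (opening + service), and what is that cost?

For any fixed open set, each work cell goes to its cheapest open site; total = fixed + service.
{C, D}: Z1→C 2, Z2→D 4, Z3→D 5, Z4→D 8, Z5→C 4. Service 23; fixed 11; total 34.
{C, E}: service 23 + fixed 15 = 38
{C, D, E}: service 20 + fixed 21 = 41
{A, B, C, D, E}: Z1→C 2, Z2→D 4, Z3→E 2, Z4→D 8, Z5→C 4. Service 20; fixed 37; total 57.
No other subset beats 34.

Open C and D; minimum total cost 34.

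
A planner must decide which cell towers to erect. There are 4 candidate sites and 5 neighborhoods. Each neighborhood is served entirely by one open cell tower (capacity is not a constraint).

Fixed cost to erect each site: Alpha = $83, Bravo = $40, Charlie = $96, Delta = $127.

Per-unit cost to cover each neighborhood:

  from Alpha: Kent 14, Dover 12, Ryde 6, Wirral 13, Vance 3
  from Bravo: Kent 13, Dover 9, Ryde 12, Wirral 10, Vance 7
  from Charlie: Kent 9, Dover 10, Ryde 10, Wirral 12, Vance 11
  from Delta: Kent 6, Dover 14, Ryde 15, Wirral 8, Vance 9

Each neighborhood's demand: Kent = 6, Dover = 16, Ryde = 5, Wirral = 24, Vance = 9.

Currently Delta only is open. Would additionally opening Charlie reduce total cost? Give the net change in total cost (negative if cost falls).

Current service cost with {Delta}: 608.
Adding Charlie: each neighborhood re-picks its cheapest; new service cost 519, saving 89.
Extra fixed cost: 96. Net change = 96 − 89 = 7.
(Totals: 735 → 742.)

No — net change +7 (cost rises by 7).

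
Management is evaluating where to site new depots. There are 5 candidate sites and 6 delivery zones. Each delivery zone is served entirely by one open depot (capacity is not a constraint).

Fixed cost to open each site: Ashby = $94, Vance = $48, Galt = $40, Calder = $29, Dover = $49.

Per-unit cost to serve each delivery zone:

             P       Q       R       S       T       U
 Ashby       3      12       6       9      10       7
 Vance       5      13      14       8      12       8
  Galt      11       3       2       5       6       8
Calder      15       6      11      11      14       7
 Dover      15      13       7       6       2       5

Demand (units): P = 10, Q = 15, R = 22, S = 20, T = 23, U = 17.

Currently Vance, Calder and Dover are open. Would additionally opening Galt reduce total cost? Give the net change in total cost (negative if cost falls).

Current service cost with {Vance, Calder, Dover}: 545.
Adding Galt: each delivery zone re-picks its cheapest; new service cost 370, saving 175.
Extra fixed cost: 40. Net change = 40 − 175 = -135.
(Totals: 671 → 536.)

Yes — net change −135 (cost falls by 135).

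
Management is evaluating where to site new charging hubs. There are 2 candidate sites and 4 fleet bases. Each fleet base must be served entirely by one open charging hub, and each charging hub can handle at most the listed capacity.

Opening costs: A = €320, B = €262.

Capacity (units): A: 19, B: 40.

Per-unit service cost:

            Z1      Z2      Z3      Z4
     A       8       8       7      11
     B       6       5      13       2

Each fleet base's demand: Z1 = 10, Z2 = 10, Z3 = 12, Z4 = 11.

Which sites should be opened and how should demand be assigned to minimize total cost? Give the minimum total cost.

Minimum total cost: 798

Open {A, B}: Z1→B 6·10=60, Z2→B 5·10=50, Z3→A 7·12=84, Z4→B 2·11=22.
Loads: A carries 12/19, B carries 31/40. Service 216; fixed 582; total 798.
Next best feasible plan costs 890.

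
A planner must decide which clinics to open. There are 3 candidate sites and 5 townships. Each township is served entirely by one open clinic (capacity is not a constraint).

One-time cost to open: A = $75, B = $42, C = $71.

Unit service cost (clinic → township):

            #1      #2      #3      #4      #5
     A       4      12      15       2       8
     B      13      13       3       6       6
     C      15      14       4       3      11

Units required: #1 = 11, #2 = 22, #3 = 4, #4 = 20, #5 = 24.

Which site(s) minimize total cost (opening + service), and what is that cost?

For any fixed open set, each township goes to its cheapest open site; total = fixed + service.
{A, B}: #1→A 4·11=44, #2→A 12·22=264, #3→B 3·4=12, #4→A 2·20=40, #5→B 6·24=144. Service 504; fixed 117; total 621.
{A}: #1→A 4·11=44, #2→A 12·22=264, #3→A 15·4=60, #4→A 2·20=40, #5→A 8·24=192. Service 600; fixed 75; total 675.
{A, B, C}: #1→A 4·11=44, #2→A 12·22=264, #3→B 3·4=12, #4→A 2·20=40, #5→B 6·24=144. Service 504; fixed 188; total 692.
{B}: #1→B 13·11=143, #2→B 13·22=286, #3→B 3·4=12, #4→B 6·20=120, #5→B 6·24=144. Service 705; fixed 42; total 747.
(All 7 nonempty subsets were checked; A and B is lowest.)

Open A and B; minimum total cost 621.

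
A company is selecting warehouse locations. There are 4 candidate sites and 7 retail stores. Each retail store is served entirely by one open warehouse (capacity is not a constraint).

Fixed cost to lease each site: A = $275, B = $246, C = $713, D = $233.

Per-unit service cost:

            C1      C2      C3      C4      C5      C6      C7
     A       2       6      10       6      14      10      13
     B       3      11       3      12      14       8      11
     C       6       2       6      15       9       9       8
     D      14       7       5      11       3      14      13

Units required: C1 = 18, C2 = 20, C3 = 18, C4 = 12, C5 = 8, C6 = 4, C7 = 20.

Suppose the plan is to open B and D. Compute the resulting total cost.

Each retail store is assigned to its cheapest site among the open ones.
{B, D}: C1→B 3·18=54, C2→D 7·20=140, C3→B 3·18=54, C4→D 11·12=132, C5→D 3·8=24, C6→B 8·4=32, C7→B 11·20=220. Service 656; fixed 479; total 1135.

Total cost: 1135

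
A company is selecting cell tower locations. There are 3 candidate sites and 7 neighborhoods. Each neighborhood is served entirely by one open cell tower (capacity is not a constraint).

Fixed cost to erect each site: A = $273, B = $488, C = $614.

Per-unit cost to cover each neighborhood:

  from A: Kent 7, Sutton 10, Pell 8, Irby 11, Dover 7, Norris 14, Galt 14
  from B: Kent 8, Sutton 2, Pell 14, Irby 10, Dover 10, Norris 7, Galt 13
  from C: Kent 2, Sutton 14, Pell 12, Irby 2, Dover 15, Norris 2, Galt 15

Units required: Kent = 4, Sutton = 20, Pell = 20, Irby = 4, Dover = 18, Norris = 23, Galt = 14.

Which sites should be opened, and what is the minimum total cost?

Open A only; minimum total cost 1349.

For any fixed open set, each neighborhood goes to its cheapest open site; total = fixed + service.
{A}: Kent→A 7·4=28, Sutton→A 10·20=200, Pell→A 8·20=160, Irby→A 11·4=44, Dover→A 7·18=126, Norris→A 14·23=322, Galt→A 14·14=196. Service 1076; fixed 273; total 1349.
{B}: service 915 + fixed 488 = 1403
{A, B}: Kent→A 7·4=28, Sutton→B 2·20=40, Pell→A 8·20=160, Irby→B 10·4=40, Dover→A 7·18=126, Norris→B 7·23=161, Galt→B 13·14=182. Service 737; fixed 761; total 1498.
{A, B, C}: service 570 + fixed 1375 = 1945
No other subset beats 1349.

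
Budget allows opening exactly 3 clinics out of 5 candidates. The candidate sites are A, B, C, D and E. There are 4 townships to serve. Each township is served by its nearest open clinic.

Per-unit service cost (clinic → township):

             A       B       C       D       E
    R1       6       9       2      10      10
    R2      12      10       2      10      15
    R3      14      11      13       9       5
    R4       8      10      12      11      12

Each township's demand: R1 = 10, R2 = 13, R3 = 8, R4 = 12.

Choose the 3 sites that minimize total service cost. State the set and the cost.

With exactly 3 open, each township uses its cheapest among the chosen.
{A, C, E}: R1→C 2·10=20, R2→C 2·13=26, R3→E 5·8=40, R4→A 8·12=96. Service cost 182.
{B, C, E}: service cost 206
{A, C, D}: service cost 214
Among all 10 size-3 choices, {A, C, E} is lowest.

Choose A, C and E; total service cost 182.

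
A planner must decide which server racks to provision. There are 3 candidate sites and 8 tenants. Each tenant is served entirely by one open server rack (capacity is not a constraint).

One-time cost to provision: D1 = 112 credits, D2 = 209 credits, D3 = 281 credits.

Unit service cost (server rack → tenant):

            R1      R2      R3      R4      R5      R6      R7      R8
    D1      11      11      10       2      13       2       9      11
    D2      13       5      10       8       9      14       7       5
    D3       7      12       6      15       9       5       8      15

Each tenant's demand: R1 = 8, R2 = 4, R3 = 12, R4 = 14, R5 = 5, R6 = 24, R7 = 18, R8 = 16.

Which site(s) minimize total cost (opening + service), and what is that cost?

Open D1 only; minimum total cost 843.

For any fixed open set, each tenant goes to its cheapest open site; total = fixed + service.
{D1}: R1→D1 11·8=88, R2→D1 11·4=44, R3→D1 10·12=120, R4→D1 2·14=28, R5→D1 13·5=65, R6→D1 2·24=48, R7→D1 9·18=162, R8→D1 11·16=176. Service 731; fixed 112; total 843.
{D1, D2}: service 555 + fixed 321 = 876
{D1, D3}: service 613 + fixed 393 = 1006
{D1, D2, D3}: service 475 + fixed 602 = 1077
No other subset beats 843.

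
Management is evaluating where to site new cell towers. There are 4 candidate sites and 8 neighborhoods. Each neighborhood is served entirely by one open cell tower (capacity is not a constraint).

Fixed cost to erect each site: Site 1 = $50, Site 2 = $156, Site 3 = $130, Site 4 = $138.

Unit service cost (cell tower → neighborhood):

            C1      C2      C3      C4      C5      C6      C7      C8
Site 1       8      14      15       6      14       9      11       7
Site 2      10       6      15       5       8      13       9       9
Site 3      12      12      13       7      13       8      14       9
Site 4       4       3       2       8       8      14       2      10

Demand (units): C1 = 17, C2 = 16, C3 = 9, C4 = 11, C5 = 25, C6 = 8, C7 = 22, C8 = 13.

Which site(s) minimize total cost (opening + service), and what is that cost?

For any fixed open set, each neighborhood goes to its cheapest open site; total = fixed + service.
{Site 1, Site 4}: C1→Site 4 4·17=68, C2→Site 4 3·16=48, C3→Site 4 2·9=18, C4→Site 1 6·11=66, C5→Site 4 8·25=200, C6→Site 1 9·8=72, C7→Site 4 2·22=44, C8→Site 1 7·13=91. Service 607; fixed 188; total 795.
{Site 4}: service 708 + fixed 138 = 846
{Site 3, Site 4}: C1→Site 4 4·17=68, C2→Site 4 3·16=48, C3→Site 4 2·9=18, C4→Site 3 7·11=77, C5→Site 4 8·25=200, C6→Site 3 8·8=64, C7→Site 4 2·22=44, C8→Site 3 9·13=117. Service 636; fixed 268; total 904.
{Site 1, Site 2, Site 3, Site 4}: service 588 + fixed 474 = 1062
(All 15 nonempty subsets were checked; Site 1 and Site 4 is lowest.)

Open Site 1 and Site 4; minimum total cost 795.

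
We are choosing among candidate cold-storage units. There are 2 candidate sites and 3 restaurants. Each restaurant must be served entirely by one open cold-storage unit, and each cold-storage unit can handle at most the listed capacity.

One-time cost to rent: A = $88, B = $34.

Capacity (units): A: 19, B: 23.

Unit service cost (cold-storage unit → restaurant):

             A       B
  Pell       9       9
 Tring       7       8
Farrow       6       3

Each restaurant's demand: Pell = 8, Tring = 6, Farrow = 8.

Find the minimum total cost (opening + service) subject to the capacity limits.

Minimum total cost: 178

Open {B}: Pell→B 9·8=72, Tring→B 8·6=48, Farrow→B 3·8=24.
Loads: B carries 22/23. Service 144; fixed 34; total 178.
Next best feasible plan costs 260.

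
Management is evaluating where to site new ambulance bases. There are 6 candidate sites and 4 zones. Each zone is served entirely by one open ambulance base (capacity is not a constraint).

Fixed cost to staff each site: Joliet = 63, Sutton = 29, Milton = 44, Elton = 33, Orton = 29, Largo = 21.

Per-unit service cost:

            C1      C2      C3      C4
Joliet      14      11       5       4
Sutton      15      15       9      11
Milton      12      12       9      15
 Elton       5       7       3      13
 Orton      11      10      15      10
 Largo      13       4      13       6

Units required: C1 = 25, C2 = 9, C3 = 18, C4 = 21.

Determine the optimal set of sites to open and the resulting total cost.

For any fixed open set, each zone goes to its cheapest open site; total = fixed + service.
{Elton, Largo}: C1→Elton 5·25=125, C2→Largo 4·9=36, C3→Elton 3·18=54, C4→Largo 6·21=126. Service 341; fixed 54; total 395.
{Joliet, Elton, Largo}: service 299 + fixed 117 = 416
{Joliet, Elton}: service 326 + fixed 96 = 422
{Joliet, Sutton, Milton, Elton, Orton, Largo}: C1→Elton 5·25=125, C2→Largo 4·9=36, C3→Elton 3·18=54, C4→Joliet 4·21=84. Service 299; fixed 219; total 518.
No other subset beats 395.

Open Elton and Largo; minimum total cost 395.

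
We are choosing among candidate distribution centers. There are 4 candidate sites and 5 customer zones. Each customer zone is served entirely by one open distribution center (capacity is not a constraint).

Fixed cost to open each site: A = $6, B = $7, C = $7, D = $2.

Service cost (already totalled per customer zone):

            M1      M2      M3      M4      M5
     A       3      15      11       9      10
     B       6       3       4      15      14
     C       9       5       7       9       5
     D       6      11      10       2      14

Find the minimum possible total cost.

Minimum total cost: 34

For any fixed open set, each customer zone goes to its cheapest open site; total = fixed + service.
{C, D}: M1→D 6, M2→C 5, M3→C 7, M4→D 2, M5→C 5. Service 25; fixed 9; total 34.
{B, C, D}: M1→B 6, M2→B 3, M3→B 4, M4→D 2, M5→C 5. Service 20; fixed 16; total 36.
{A, B, D}: service 22 + fixed 15 = 37
{A, B, C, D}: service 17 + fixed 22 = 39
(All 15 nonempty subsets were checked; C and D is lowest.)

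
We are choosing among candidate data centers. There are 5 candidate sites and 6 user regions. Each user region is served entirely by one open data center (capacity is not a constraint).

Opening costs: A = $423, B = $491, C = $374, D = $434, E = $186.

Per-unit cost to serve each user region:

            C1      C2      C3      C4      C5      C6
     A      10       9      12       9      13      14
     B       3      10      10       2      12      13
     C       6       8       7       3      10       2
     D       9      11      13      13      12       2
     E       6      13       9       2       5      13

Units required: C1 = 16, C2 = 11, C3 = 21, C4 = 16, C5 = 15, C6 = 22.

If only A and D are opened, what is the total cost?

Each user region is assigned to its cheapest site among the open ones.
{A, D}: C1→D 9·16=144, C2→A 9·11=99, C3→A 12·21=252, C4→A 9·16=144, C5→D 12·15=180, C6→D 2·22=44. Service 863; fixed 857; total 1720.

Total cost: 1720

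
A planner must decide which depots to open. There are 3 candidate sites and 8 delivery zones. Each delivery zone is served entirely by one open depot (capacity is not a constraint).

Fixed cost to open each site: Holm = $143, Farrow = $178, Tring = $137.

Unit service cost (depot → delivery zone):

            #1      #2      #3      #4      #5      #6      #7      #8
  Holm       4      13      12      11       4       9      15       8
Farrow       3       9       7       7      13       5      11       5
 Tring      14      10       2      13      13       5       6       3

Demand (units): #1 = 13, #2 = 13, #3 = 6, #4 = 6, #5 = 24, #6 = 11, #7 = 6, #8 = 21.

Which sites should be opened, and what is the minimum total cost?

Open Holm and Tring; minimum total cost 790.

For any fixed open set, each delivery zone goes to its cheapest open site; total = fixed + service.
{Holm, Tring}: #1→Holm 4·13=52, #2→Tring 10·13=130, #3→Tring 2·6=12, #4→Holm 11·6=66, #5→Holm 4·24=96, #6→Tring 5·11=55, #7→Tring 6·6=36, #8→Tring 3·21=63. Service 510; fixed 280; total 790.
{Holm, Farrow}: #1→Farrow 3·13=39, #2→Farrow 9·13=117, #3→Farrow 7·6=42, #4→Farrow 7·6=42, #5→Holm 4·24=96, #6→Farrow 5·11=55, #7→Farrow 11·6=66, #8→Farrow 5·21=105. Service 562; fixed 321; total 883.
{Holm, Farrow, Tring}: #1→Farrow 3·13=39, #2→Farrow 9·13=117, #3→Tring 2·6=12, #4→Farrow 7·6=42, #5→Holm 4·24=96, #6→Farrow 5·11=55, #7→Tring 6·6=36, #8→Tring 3·21=63. Service 460; fixed 458; total 918.
{Tring}: service 868 + fixed 137 = 1005
No other subset beats 790.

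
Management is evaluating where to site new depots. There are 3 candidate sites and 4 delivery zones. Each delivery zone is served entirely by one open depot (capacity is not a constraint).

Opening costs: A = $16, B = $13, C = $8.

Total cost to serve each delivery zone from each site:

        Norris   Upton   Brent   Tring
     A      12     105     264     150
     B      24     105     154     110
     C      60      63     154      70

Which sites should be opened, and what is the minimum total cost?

For any fixed open set, each delivery zone goes to its cheapest open site; total = fixed + service.
{A, C}: Norris→A 12, Upton→C 63, Brent→C 154, Tring→C 70. Service 299; fixed 24; total 323.
{B, C}: Norris→B 24, Upton→C 63, Brent→B 154, Tring→C 70. Service 311; fixed 21; total 332.
{A, B, C}: service 299 + fixed 37 = 336
{C}: Norris→C 60, Upton→C 63, Brent→C 154, Tring→C 70. Service 347; fixed 8; total 355.
(All 7 nonempty subsets were checked; A and C is lowest.)

Open A and C; minimum total cost 323.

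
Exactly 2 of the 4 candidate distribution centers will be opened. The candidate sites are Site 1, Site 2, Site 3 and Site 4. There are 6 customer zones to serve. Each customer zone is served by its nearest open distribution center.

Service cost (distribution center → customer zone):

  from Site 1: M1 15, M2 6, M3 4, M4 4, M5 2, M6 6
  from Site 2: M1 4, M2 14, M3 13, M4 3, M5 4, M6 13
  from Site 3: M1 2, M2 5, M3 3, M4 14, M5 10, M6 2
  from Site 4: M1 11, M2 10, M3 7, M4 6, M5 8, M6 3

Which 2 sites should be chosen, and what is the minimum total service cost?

Choose Site 1 and Site 3; total service cost 18.

With exactly 2 open, each customer zone uses its cheapest among the chosen.
{Site 1, Site 3}: M1→Site 3 2, M2→Site 3 5, M3→Site 3 3, M4→Site 1 4, M5→Site 1 2, M6→Site 3 2. Service cost 18.
{Site 2, Site 3}: service cost 19
{Site 1, Site 2}: service cost 25
Among all 6 size-2 choices, {Site 1, Site 3} is lowest.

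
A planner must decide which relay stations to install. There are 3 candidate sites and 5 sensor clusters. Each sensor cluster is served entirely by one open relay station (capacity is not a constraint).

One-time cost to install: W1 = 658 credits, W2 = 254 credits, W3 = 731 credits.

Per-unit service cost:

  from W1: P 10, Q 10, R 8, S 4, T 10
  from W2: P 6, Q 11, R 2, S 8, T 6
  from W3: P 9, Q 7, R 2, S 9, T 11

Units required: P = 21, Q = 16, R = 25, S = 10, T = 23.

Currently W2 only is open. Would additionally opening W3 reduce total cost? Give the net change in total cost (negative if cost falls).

Current service cost with {W2}: 570.
Adding W3: each sensor cluster re-picks its cheapest; new service cost 506, saving 64.
Extra fixed cost: 731. Net change = 731 − 64 = 667.
(Totals: 824 → 1491.)

No — net change +667 (cost rises by 667).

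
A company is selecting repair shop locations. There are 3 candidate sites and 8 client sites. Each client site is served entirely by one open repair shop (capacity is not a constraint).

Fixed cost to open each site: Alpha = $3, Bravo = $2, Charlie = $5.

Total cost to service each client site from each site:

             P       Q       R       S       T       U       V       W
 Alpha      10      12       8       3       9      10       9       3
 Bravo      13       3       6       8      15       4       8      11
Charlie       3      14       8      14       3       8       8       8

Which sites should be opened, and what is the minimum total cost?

Open Alpha, Bravo and Charlie; minimum total cost 43.

For any fixed open set, each client site goes to its cheapest open site; total = fixed + service.
{Alpha, Bravo, Charlie}: P→Charlie 3, Q→Bravo 3, R→Bravo 6, S→Alpha 3, T→Charlie 3, U→Bravo 4, V→Bravo 8, W→Alpha 3. Service 33; fixed 10; total 43.
{Bravo, Charlie}: service 43 + fixed 7 = 50
{Alpha, Bravo}: P→Alpha 10, Q→Bravo 3, R→Bravo 6, S→Alpha 3, T→Alpha 9, U→Bravo 4, V→Bravo 8, W→Alpha 3. Service 46; fixed 5; total 51.
{Bravo}: service 68 + fixed 2 = 70
No other subset beats 43.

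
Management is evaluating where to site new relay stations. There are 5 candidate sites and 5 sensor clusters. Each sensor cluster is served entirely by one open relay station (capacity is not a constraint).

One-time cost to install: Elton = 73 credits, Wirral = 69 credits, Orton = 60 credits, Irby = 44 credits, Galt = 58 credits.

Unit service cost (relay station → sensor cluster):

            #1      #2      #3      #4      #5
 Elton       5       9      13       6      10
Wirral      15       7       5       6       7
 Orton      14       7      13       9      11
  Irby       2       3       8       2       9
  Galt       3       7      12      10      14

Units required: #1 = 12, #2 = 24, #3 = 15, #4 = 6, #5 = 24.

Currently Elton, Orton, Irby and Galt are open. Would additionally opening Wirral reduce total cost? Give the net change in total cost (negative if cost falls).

Yes — net change −24 (cost falls by 24).

Current service cost with {Elton, Orton, Irby, Galt}: 444.
Adding Wirral: each sensor cluster re-picks its cheapest; new service cost 351, saving 93.
Extra fixed cost: 69. Net change = 69 − 93 = -24.
(Totals: 679 → 655.)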